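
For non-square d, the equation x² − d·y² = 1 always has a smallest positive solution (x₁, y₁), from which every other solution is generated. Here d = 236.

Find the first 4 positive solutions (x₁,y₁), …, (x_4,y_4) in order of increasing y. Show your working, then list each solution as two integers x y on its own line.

[15; 2,1,3,5,1,6,1,5,3,1,2,30] for √236; ℓ=12 ⇒ convergent index 11
step 0: (15, 1)  from 15·(1,0) + (0,1)
…
step 3: (169, 11)  from 3·(46,3) + (31,2)
step 4: (891, 58)  from 5·(169,11) + (46,3)
…
step 10: (203535, 13249)  from 1·(154729,10072) + (48806,3177)
step 11: (561799, 36570)  from 2·(203535,13249) + (154729,10072)
fundamental: x₁=561799, y₁=36570  (since 315618116401 − 236·1337364900 = 1)
k=2:  x_2 = 561799·561799+236·36570·36570 = 631236232801,  y_2 = 561799·36570+36570·561799 = 41089978860
k=3:  x_3 = 561799·631236232801+236·36570·41089978860 = 709255768702176199,  y_3 = 561799·41089978860+36570·631236232801 = 46168618067101710
k=4:  x_4 = 561799·709255768702176199+236·36570·46168618067101710 = 796918363201596536611201,  y_4 = 561799·46168618067101710+36570·709255768702176199 = 51874966922918257173720

561799 36570
631236232801 41089978860
709255768702176199 46168618067101710
796918363201596536611201 51874966922918257173720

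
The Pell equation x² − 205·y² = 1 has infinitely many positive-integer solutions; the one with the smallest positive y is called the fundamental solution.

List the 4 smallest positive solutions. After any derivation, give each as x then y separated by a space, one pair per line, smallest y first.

39689 2772
3150433441 220035816
250075105640009 17466002999676
19850461732342200961 1386416385888245712

√205 → a₀=14, period (3,6,1,4,1,6,3,28); ℓ=8 even so k=7
a_0=14:  p_0=14·1+0=14,  q_0=14·0+1=1
…
a_2=6:  p_2=6·43+14=272,  q_2=6·3+1=19
a_3=1:  p_3=1·272+43=315,  q_3=1·19+3=22
…
a_5=1:  p_5=1·1532+315=1847,  q_5=1·107+22=129
a_6=6:  p_6=6·1847+1532=12614,  q_6=6·129+107=881
a_7=3:  p_7=3·12614+1847=39689,  q_7=3·881+129=2772
(x₁, y₁) = (39689, 2772);  39689² − 205·2772² = 1 ✓
(39689+2772√205)^2 = 3150433441 + 220035816√205
(39689+2772√205)^3 = 250075105640009 + 17466002999676√205
(39689+2772√205)^4 = 19850461732342200961 + 1386416385888245712√205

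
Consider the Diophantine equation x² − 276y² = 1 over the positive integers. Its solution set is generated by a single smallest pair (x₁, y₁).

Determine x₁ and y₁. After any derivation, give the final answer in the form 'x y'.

7775 468

√276 → a₀=16, period (1,1,1,1,2,2,2,1,1,1,1,32); ℓ=12 even so k=11
k=0  a_k=16  p_k/q_k = 16/1
…
k=2  a_k=1  p_k/q_k = 33/2
…
k=9  a_k=1  p_k/q_k = 3007/181
k=10  a_k=1  p_k/q_k = 4768/287
k=11  a_k=1  p_k/q_k = 7775/468
→ (7775, 468).  Check: 7775²=60450625, 276·468²=60450624, difference 1.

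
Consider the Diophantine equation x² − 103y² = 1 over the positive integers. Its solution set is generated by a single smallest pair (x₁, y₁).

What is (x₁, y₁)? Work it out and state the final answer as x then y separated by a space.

227528 22419

d=103: √d = [10; 6,1,2,1,1,9,1,1,2,1,6,20] (ℓ=12, even), read p_11/q_11
i=0: a=10 ⇒ p=10, q=1
…
i=3: a=2 ⇒ p=203, q=20
i=4: a=1 ⇒ p=274, q=27
…
i=7: a=1 ⇒ p=5044, q=497
…
i=10: a=1 ⇒ p=33877, q=3338
i=11: a=6 ⇒ p=227528, q=22419
→ (227528, 22419).  Check: 227528²=51768990784, 103·22419²=51768990783, difference 1.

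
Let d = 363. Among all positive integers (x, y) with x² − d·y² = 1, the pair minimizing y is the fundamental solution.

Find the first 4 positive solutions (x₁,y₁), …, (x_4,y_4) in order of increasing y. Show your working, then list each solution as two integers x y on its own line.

362 19
262087 13756
189750626 9959325
137379191137 7210537544

√363 = [19; 19,38, …], period ℓ=2 (even) → k=1
i=0: a=19 ⇒ p=19, q=1
i=1: a=19 ⇒ p=362, q=19
(x₁, y₁) = (362, 19);  362² − 363·19² = 1 ✓
(362+19√363)^2 = 262087 + 13756√363
(362+19√363)^3 = 189750626 + 9959325√363
(362+19√363)^4 = 137379191137 + 7210537544√363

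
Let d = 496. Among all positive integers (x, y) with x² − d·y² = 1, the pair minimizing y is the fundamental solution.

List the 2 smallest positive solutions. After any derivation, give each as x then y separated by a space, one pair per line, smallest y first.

[22; 3,1,2,4,1,…,1,3,44] for √496; ℓ=16 ⇒ convergent index 15
a_0=22:  p_0=22·1+0=22,  q_0=22·0+1=1
a_1=3:  p_1=3·22+1=67,  q_1=3·1+0=3
…
a_4=4:  p_4=4·245+89=1069,  q_4=4·11+4=48
a_5=1:  p_5=1·1069+245=1314,  q_5=1·48+11=59
…
a_14=1:  p_14=1·863293+389209=1252502,  q_14=1·38763+17476=56239
a_15=3:  p_15=3·1252502+863293=4620799,  q_15=3·56239+38763=207480
(x₁, y₁) = (4620799, 207480);  4620799² − 496·207480² = 1 ✓
k=2:  x_2 = 4620799·4620799+496·207480·207480 = 42703566796801,  y_2 = 4620799·207480+207480·4620799 = 1917446753040

4620799 207480
42703566796801 1917446753040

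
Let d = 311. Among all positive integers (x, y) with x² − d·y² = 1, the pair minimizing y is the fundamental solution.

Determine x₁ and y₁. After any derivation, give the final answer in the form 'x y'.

16883880 957397

d=311: √d = [17; 1,1,1,2,1,…,1,1,34] (ℓ=16, even), read p_15/q_15
k=0  a_k=17  p_k/q_k = 17/1
…
k=4  a_k=2  p_k/q_k = 141/8
…
k=10  a_k=6  p_k/q_k = 1376656/78063
…
k=12  a_k=2  p_k/q_k = 4565134/258865
…
k=14  a_k=1  p_k/q_k = 10724507/608131
k=15  a_k=1  p_k/q_k = 16883880/957397
fundamental: x₁=16883880, y₁=957397  (since 285065403854400 − 311·916609015609 = 1)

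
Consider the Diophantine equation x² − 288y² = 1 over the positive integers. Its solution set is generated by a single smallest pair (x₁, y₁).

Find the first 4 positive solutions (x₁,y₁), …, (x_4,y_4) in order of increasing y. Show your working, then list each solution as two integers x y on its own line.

√288 = [16; 1,32, …], period ℓ=2 (even) → k=1
a_0=16:  p_0=16·1+0=16,  q_0=16·0+1=1
a_1=1:  p_1=1·16+1=17,  q_1=1·1+0=1
→ (17, 1).  Check: 17²=289, 288·1²=288, difference 1.
n=2: (17,1)∘(17,1) = (17·17+288·1·1, 17·1+1·17) = (577,34)
n=3: (577,34)∘(17,1) = (17·577+288·1·34, 17·34+1·577) = (19601,1155)
n=4: (19601,1155)∘(17,1) = (17·19601+288·1·1155, 17·1155+1·19601) = (665857,39236)

17 1
577 34
19601 1155
665857 39236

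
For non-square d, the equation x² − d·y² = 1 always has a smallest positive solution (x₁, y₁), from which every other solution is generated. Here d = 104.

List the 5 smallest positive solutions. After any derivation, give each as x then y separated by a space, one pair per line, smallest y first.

[10; 5,20] for √104; ℓ=2 ⇒ convergent index 1
step 0: (10, 1)  from 10·(1,0) + (0,1)
step 1: (51, 5)  from 5·(10,1) + (1,0)
fundamental: x₁=51, y₁=5  (since 2601 − 104·25 = 1)
(x_2, y_2) = (51·51 + 104·5·5, 51·5 + 5·51) = (5201, 510)
(x_3, y_3) = (51·5201 + 104·5·510, 51·510 + 5·5201) = (530451, 52015)
(x_4, y_4) = (51·530451 + 104·5·52015, 51·52015 + 5·530451) = (54100801, 5305020)
(x_5, y_5) = (51·54100801 + 104·5·5305020, 51·5305020 + 5·54100801) = (5517751251, 541060025)

51 5
5201 510
530451 52015
54100801 5305020
5517751251 541060025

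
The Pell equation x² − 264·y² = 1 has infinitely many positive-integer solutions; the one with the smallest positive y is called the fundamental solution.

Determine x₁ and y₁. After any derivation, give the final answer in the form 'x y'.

65 4

[16; 4,32] for √264; ℓ=2 ⇒ convergent index 1
i=0: a=16 ⇒ p=16, q=1
i=1: a=4 ⇒ p=65, q=4
→ (65, 4).  Check: 65²=4225, 264·4²=4224, difference 1.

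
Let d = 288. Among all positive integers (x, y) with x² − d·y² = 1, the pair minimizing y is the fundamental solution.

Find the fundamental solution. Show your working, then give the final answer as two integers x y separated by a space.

17 1

[16; 1,32] for √288; ℓ=2 ⇒ convergent index 1
i=0: a=16 ⇒ p=16, q=1
i=1: a=1 ⇒ p=17, q=1
fundamental: x₁=17, y₁=1  (since 289 − 288·1 = 1)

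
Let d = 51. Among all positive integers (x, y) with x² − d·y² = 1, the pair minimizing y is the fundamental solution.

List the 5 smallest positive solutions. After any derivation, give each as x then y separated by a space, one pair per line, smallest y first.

50 7
4999 700
499850 69993
49980001 6998600
4997500250 699790007

√51 = [7; 7,14, …], period ℓ=2 (even) → k=1
a_0=7:  p_0=7·1+0=7,  q_0=7·0+1=1
a_1=7:  p_1=7·7+1=50,  q_1=7·1+0=7
(x₁, y₁) = (50, 7);  50² − 51·7² = 1 ✓
(x_2, y_2) = (50·50 + 51·7·7, 50·7 + 7·50) = (4999, 700)
(x_3, y_3) = (50·4999 + 51·7·700, 50·700 + 7·4999) = (499850, 69993)
(x_4, y_4) = (50·499850 + 51·7·69993, 50·69993 + 7·499850) = (49980001, 6998600)
(x_5, y_5) = (50·49980001 + 51·7·6998600, 50·6998600 + 7·49980001) = (4997500250, 699790007)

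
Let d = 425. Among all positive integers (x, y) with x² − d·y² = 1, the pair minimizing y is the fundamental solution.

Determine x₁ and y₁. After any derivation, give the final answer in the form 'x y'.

√425 → a₀=20, period (1,1,1,1,1,1,40); ℓ=7 odd so k=13
step 0: (20, 1)  from 20·(1,0) + (0,1)
…
step 2: (41, 2)  from 1·(21,1) + (20,1)
…
step 4: (103, 5)  from 1·(62,3) + (41,2)
step 5: (165, 8)  from 1·(103,5) + (62,3)
step 6: (268, 13)  from 1·(165,8) + (103,5)
…
step 8: (11153, 541)  from 1·(10885,528) + (268,13)
step 9: (22038, 1069)  from 1·(11153,541) + (10885,528)
…
step 11: (55229, 2679)  from 1·(33191,1610) + (22038,1069)
step 12: (88420, 4289)  from 1·(55229,2679) + (33191,1610)
step 13: (143649, 6968)  from 1·(88420,4289) + (55229,2679)
→ (143649, 6968).  Check: 143649²=20635035201, 425·6968²=20635035200, difference 1.

143649 6968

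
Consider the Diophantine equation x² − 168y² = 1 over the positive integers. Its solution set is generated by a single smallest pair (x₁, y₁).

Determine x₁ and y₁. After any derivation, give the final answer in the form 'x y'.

[12; 1,24] for √168; ℓ=2 ⇒ convergent index 1
i=0: a=12 ⇒ p=12, q=1
i=1: a=1 ⇒ p=13, q=1
(x₁, y₁) = (13, 1);  13² − 168·1² = 1 ✓

13 1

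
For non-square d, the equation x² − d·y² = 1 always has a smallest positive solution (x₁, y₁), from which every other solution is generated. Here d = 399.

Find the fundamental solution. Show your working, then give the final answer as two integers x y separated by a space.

20 1

√399 = [19; 1,38, …], period ℓ=2 (even) → k=1
step 0: (19, 1)  from 19·(1,0) + (0,1)
step 1: (20, 1)  from 1·(19,1) + (1,0)
→ (20, 1).  Check: 20²=400, 399·1²=399, difference 1.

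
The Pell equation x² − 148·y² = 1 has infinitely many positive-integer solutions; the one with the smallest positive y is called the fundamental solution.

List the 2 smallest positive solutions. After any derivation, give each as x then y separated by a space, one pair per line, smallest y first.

√148 → a₀=12, period (6,24); ℓ=2 even so k=1
a_0=12:  p_0=12·1+0=12,  q_0=12·0+1=1
a_1=6:  p_1=6·12+1=73,  q_1=6·1+0=6
→ (73, 6).  Check: 73²=5329, 148·6²=5328, difference 1.
k=2:  x_2 = 73·73+148·6·6 = 10657,  y_2 = 73·6+6·73 = 876

73 6
10657 876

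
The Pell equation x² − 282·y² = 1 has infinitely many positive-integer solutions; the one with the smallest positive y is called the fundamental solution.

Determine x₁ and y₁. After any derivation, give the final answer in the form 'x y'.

[16; 1,3,1,4,1,3,1,32] for √282; ℓ=8 ⇒ convergent index 7
i=0: a=16 ⇒ p=16, q=1
i=1: a=1 ⇒ p=17, q=1
i=2: a=3 ⇒ p=67, q=4
i=3: a=1 ⇒ p=84, q=5
…
i=6: a=3 ⇒ p=1864, q=111
i=7: a=1 ⇒ p=2351, q=140
fundamental: x₁=2351, y₁=140  (since 5527201 − 282·19600 = 1)

2351 140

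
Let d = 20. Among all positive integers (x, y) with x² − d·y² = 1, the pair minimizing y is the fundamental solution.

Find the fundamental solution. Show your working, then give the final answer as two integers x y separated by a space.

9 2

√20 → a₀=4, period (2,8); ℓ=2 even so k=1
k=0  a_k=4  p_k/q_k = 4/1
k=1  a_k=2  p_k/q_k = 9/2
→ (9, 2).  Check: 9²=81, 20·2²=80, difference 1.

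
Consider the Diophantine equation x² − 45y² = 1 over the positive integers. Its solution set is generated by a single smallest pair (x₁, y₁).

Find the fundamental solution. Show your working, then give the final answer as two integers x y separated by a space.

161 24

d=45: √d = [6; 1,2,2,2,1,12] (ℓ=6, even), read p_5/q_5
k=0  a_k=6  p_k/q_k = 6/1
k=1  a_k=1  p_k/q_k = 7/1
…
k=4  a_k=2  p_k/q_k = 114/17
k=5  a_k=1  p_k/q_k = 161/24
fundamental: x₁=161, y₁=24  (since 25921 − 45·576 = 1)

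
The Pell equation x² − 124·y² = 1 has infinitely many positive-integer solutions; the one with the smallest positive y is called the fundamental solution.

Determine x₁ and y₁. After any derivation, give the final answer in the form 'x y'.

4620799 414960

√124 = [11; 7,2,1,1,1,…,2,7,22, …], period ℓ=16 (even) → k=15
i=0: a=11 ⇒ p=11, q=1
i=1: a=7 ⇒ p=78, q=7
…
i=3: a=1 ⇒ p=245, q=22
i=4: a=1 ⇒ p=412, q=37
i=5: a=1 ⇒ p=657, q=59
i=6: a=3 ⇒ p=2383, q=214
…
i=8: a=4 ⇒ p=14543, q=1306
i=9: a=1 ⇒ p=17583, q=1579
i=10: a=3 ⇒ p=67292, q=6043
i=11: a=1 ⇒ p=84875, q=7622
…
i=13: a=1 ⇒ p=237042, q=21287
i=14: a=2 ⇒ p=626251, q=56239
i=15: a=7 ⇒ p=4620799, q=414960
→ (4620799, 414960).  Check: 4620799²=21351783398401, 124·414960²=21351783398400, difference 1.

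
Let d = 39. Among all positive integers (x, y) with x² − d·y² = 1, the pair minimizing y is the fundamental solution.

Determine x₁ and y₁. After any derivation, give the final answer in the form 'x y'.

√39 → a₀=6, period (4,12); ℓ=2 even so k=1
a_0=6:  p_0=6·1+0=6,  q_0=6·0+1=1
a_1=4:  p_1=4·6+1=25,  q_1=4·1+0=4
(x₁, y₁) = (25, 4);  25² − 39·4² = 1 ✓

25 4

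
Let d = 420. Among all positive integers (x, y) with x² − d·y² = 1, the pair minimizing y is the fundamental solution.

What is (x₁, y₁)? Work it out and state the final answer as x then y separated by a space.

√420 = [20; 2,40, …], period ℓ=2 (even) → k=1
step 0: (20, 1)  from 20·(1,0) + (0,1)
step 1: (41, 2)  from 2·(20,1) + (1,0)
fundamental: x₁=41, y₁=2  (since 1681 − 420·4 = 1)

41 2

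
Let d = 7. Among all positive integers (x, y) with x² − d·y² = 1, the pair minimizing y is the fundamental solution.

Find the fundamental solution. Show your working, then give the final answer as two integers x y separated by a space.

8 3

[2; 1,1,1,4] for √7; ℓ=4 ⇒ convergent index 3
i=0: a=2 ⇒ p=2, q=1
…
i=2: a=1 ⇒ p=5, q=2
i=3: a=1 ⇒ p=8, q=3
fundamental: x₁=8, y₁=3  (since 64 − 7·9 = 1)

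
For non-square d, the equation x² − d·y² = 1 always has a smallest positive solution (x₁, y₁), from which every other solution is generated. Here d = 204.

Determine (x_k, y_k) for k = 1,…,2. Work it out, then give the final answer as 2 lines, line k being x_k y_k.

4999 350
49980001 3499300

[14; 3,1,1,6,1,1,3,28] for √204; ℓ=8 ⇒ convergent index 7
step 0: (14, 1)  from 14·(1,0) + (0,1)
step 1: (43, 3)  from 3·(14,1) + (1,0)
step 2: (57, 4)  from 1·(43,3) + (14,1)
step 3: (100, 7)  from 1·(57,4) + (43,3)
step 4: (657, 46)  from 6·(100,7) + (57,4)
step 5: (757, 53)  from 1·(657,46) + (100,7)
step 6: (1414, 99)  from 1·(757,53) + (657,46)
step 7: (4999, 350)  from 3·(1414,99) + (757,53)
fundamental: x₁=4999, y₁=350  (since 24990001 − 204·122500 = 1)
(x_2, y_2) = (4999·4999 + 204·350·350, 4999·350 + 350·4999) = (49980001, 3499300)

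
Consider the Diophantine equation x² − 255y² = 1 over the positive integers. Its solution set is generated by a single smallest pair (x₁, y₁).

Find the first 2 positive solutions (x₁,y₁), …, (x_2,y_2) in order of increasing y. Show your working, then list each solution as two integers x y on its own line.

[15; 1,30] for √255; ℓ=2 ⇒ convergent index 1
k=0  a_k=15  p_k/q_k = 15/1
k=1  a_k=1  p_k/q_k = 16/1
fundamental: x₁=16, y₁=1  (since 256 − 255·1 = 1)
(x_2, y_2) = (16·16 + 255·1·1, 16·1 + 1·16) = (511, 32)

16 1
511 32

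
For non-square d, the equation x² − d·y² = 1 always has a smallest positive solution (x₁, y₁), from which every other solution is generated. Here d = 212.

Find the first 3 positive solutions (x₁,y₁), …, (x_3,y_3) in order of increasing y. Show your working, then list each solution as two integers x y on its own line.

66249 4550
8777860001 602865900
1163048894346249 79878526013650

d=212: √d = [14; 1,1,3,1,1,…,1,1,28] (ℓ=14, even), read p_13/q_13
step 0: (14, 1)  from 14·(1,0) + (0,1)
step 1: (15, 1)  from 1·(14,1) + (1,0)
…
step 3: (102, 7)  from 3·(29,2) + (15,1)
…
step 8: (2781, 191)  from 1·(2417,166) + (364,25)
step 9: (5198, 357)  from 1·(2781,191) + (2417,166)
…
step 11: (29135, 2001)  from 3·(7979,548) + (5198,357)
step 12: (37114, 2549)  from 1·(29135,2001) + (7979,548)
step 13: (66249, 4550)  from 1·(37114,2549) + (29135,2001)
→ (66249, 4550).  Check: 66249²=4388930001, 212·4550²=4388930000, difference 1.
n=2: (66249,4550)∘(66249,4550) = (66249·66249+212·4550·4550, 66249·4550+4550·66249) = (8777860001,602865900)
n=3: (8777860001,602865900)∘(66249,4550) = (66249·8777860001+212·4550·602865900, 66249·602865900+4550·8777860001) = (1163048894346249,79878526013650)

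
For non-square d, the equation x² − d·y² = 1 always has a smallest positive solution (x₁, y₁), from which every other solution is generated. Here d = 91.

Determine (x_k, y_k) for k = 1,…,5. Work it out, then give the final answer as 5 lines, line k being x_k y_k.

1574 165
4954951 519420
15598184174 1635133995
49103078824801 5147401296840
154576476542289374 16204017647318325

d=91: √d = [9; 1,1,5,1,5,1,1,18] (ℓ=8, even), read p_7/q_7
step 0: (9, 1)  from 9·(1,0) + (0,1)
…
step 3: (105, 11)  from 5·(19,2) + (10,1)
…
step 5: (725, 76)  from 5·(124,13) + (105,11)
step 6: (849, 89)  from 1·(725,76) + (124,13)
step 7: (1574, 165)  from 1·(849,89) + (725,76)
→ (1574, 165).  Check: 1574²=2477476, 91·165²=2477475, difference 1.
(1574+165√91)^2 = 4954951 + 519420√91
(1574+165√91)^3 = 15598184174 + 1635133995√91
(1574+165√91)^4 = 49103078824801 + 5147401296840√91
(1574+165√91)^5 = 154576476542289374 + 16204017647318325√91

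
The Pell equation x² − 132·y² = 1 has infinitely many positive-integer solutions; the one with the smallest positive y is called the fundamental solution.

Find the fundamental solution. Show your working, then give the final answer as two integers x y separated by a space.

23 2

d=132: √d = [11; 2,22] (ℓ=2, even), read p_1/q_1
step 0: (11, 1)  from 11·(1,0) + (0,1)
step 1: (23, 2)  from 2·(11,1) + (1,0)
→ (23, 2).  Check: 23²=529, 132·2²=528, difference 1.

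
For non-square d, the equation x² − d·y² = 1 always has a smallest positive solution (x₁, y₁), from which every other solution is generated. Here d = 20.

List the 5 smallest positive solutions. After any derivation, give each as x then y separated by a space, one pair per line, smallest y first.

9 2
161 36
2889 646
51841 11592
930249 208010

√20 → a₀=4, period (2,8); ℓ=2 even so k=1
a_0=4:  p_0=4·1+0=4,  q_0=4·0+1=1
a_1=2:  p_1=2·4+1=9,  q_1=2·1+0=2
→ (9, 2).  Check: 9²=81, 20·2²=80, difference 1.
(x_2, y_2) = (9·9 + 20·2·2, 9·2 + 2·9) = (161, 36)
(x_3, y_3) = (9·161 + 20·2·36, 9·36 + 2·161) = (2889, 646)
(x_4, y_4) = (9·2889 + 20·2·646, 9·646 + 2·2889) = (51841, 11592)
(x_5, y_5) = (9·51841 + 20·2·11592, 9·11592 + 2·51841) = (930249, 208010)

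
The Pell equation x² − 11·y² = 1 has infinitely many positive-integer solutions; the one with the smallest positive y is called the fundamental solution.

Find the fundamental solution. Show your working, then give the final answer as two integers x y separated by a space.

√11 = [3; 3,6, …], period ℓ=2 (even) → k=1
step 0: (3, 1)  from 3·(1,0) + (0,1)
step 1: (10, 3)  from 3·(3,1) + (1,0)
(x₁, y₁) = (10, 3);  10² − 11·3² = 1 ✓

10 3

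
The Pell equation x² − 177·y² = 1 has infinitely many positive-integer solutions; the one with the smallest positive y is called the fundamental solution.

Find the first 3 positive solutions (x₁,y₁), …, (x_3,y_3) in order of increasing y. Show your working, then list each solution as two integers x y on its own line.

[13; 3,3,2,8,2,3,3,26] for √177; ℓ=8 ⇒ convergent index 7
i=0: a=13 ⇒ p=13, q=1
…
i=2: a=3 ⇒ p=133, q=10
i=3: a=2 ⇒ p=306, q=23
i=4: a=8 ⇒ p=2581, q=194
i=5: a=2 ⇒ p=5468, q=411
i=6: a=3 ⇒ p=18985, q=1427
i=7: a=3 ⇒ p=62423, q=4692
fundamental: x₁=62423, y₁=4692  (since 3896630929 − 177·22014864 = 1)
n=2: (62423,4692)∘(62423,4692) = (62423·62423+177·4692·4692, 62423·4692+4692·62423) = (7793261857,585777432)
n=3: (7793261857,585777432)∘(62423,4692) = (62423·7793261857+177·4692·585777432, 62423·585777432+4692·7793261857) = (972957569736599,73131969270780)

62423 4692
7793261857 585777432
972957569736599 73131969270780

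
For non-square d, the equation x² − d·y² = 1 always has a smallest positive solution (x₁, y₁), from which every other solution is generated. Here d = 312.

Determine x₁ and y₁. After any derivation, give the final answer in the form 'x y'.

d=312: √d = [17; 1,1,1,34] (ℓ=4, even), read p_3/q_3
i=0: a=17 ⇒ p=17, q=1
…
i=2: a=1 ⇒ p=35, q=2
i=3: a=1 ⇒ p=53, q=3
(x₁, y₁) = (53, 3);  53² − 312·3² = 1 ✓

53 3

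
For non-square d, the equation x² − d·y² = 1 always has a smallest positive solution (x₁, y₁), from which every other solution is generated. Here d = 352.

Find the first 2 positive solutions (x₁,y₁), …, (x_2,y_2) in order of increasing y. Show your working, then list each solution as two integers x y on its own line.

[18; 1,3,5,9,5,3,1,36] for √352; ℓ=8 ⇒ convergent index 7
step 0: (18, 1)  from 18·(1,0) + (0,1)
…
step 6: (59118, 3151)  from 3·(18499,986) + (3621,193)
step 7: (77617, 4137)  from 1·(59118,3151) + (18499,986)
fundamental: x₁=77617, y₁=4137  (since 6024398689 − 352·17114769 = 1)
n=2: (77617,4137)∘(77617,4137) = (77617·77617+352·4137·4137, 77617·4137+4137·77617) = (12048797377,642203058)

77617 4137
12048797377 642203058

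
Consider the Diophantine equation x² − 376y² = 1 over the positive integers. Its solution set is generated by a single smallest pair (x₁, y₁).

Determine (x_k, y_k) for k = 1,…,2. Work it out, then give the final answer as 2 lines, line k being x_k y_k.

2143295 110532
9187426914049 473805365880

√376 → a₀=19, period (2,1,1,3,1,…,1,2,38); ℓ=16 even so k=15
k=0  a_k=19  p_k/q_k = 19/1
k=1  a_k=2  p_k/q_k = 39/2
…
k=6  a_k=2  p_k/q_k = 1241/64
…
k=14  a_k=1  p_k/q_k = 837427/43187
k=15  a_k=2  p_k/q_k = 2143295/110532
→ (2143295, 110532).  Check: 2143295²=4593713457025, 376·110532²=4593713457024, difference 1.
k=2:  x_2 = 2143295·2143295+376·110532·110532 = 9187426914049,  y_2 = 2143295·110532+110532·2143295 = 473805365880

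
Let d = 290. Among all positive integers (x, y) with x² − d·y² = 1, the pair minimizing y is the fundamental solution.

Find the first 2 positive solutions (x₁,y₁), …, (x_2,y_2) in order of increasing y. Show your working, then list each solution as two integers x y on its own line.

579 34
670481 39372

√290 = [17; 34, …], period ℓ=1 (odd) → k=1
i=0: a=17 ⇒ p=17, q=1
i=1: a=34 ⇒ p=579, q=34
(x₁, y₁) = (579, 34);  579² − 290·34² = 1 ✓
n=2: (579,34)∘(579,34) = (579·579+290·34·34, 579·34+34·579) = (670481,39372)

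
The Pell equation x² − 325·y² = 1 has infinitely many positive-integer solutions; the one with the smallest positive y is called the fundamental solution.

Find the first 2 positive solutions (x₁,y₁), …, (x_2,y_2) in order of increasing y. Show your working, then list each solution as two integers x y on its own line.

√325 → a₀=18, period (36); ℓ=1 odd so k=1
a_0=18:  p_0=18·1+0=18,  q_0=18·0+1=1
a_1=36:  p_1=36·18+1=649,  q_1=36·1+0=36
(x₁, y₁) = (649, 36);  649² − 325·36² = 1 ✓
(649+36√325)^2 = 842401 + 46728√325

649 36
842401 46728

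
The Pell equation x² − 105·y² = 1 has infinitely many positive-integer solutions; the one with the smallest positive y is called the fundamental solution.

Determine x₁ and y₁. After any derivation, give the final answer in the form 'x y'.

41 4

√105 → a₀=10, period (4,20); ℓ=2 even so k=1
step 0: (10, 1)  from 10·(1,0) + (0,1)
step 1: (41, 4)  from 4·(10,1) + (1,0)
(x₁, y₁) = (41, 4);  41² − 105·4² = 1 ✓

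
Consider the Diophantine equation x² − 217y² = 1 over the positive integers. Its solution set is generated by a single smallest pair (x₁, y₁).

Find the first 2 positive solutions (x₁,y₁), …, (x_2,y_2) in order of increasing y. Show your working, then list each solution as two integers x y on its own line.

3844063 260952
29553640695937 2006231855952

√217 → a₀=14, period (1,2,1,2,1,…,2,1,28); ℓ=16 even so k=15
a_0=14:  p_0=14·1+0=14,  q_0=14·0+1=1
a_1=1:  p_1=1·14+1=15,  q_1=1·1+0=1
…
a_3=1:  p_3=1·44+15=59,  q_3=1·3+1=4
…
a_6=1:  p_6=1·221+162=383,  q_6=1·15+11=26
…
a_8=4:  p_8=4·3668+383=15055,  q_8=4·249+26=1022
a_9=9:  p_9=9·15055+3668=139163,  q_9=9·1022+249=9447
a_10=1:  p_10=1·139163+15055=154218,  q_10=1·9447+1022=10469
…
a_13=1:  p_13=1·740980+293381=1034361,  q_13=1·50301+19916=70217
a_14=2:  p_14=2·1034361+740980=2809702,  q_14=2·70217+50301=190735
a_15=1:  p_15=1·2809702+1034361=3844063,  q_15=1·190735+70217=260952
→ (3844063, 260952).  Check: 3844063²=14776820347969, 217·260952²=14776820347968, difference 1.
k=2:  x_2 = 3844063·3844063+217·260952·260952 = 29553640695937,  y_2 = 3844063·260952+260952·3844063 = 2006231855952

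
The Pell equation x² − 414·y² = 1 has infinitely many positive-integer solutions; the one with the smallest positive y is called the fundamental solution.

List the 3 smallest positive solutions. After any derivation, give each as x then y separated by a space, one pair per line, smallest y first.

√414 → a₀=20, period (2,1,7,2,7,1,2,40); ℓ=8 even so k=7
i=0: a=20 ⇒ p=20, q=1
i=1: a=2 ⇒ p=41, q=2
i=2: a=1 ⇒ p=61, q=3
i=3: a=7 ⇒ p=468, q=23
i=4: a=2 ⇒ p=997, q=49
i=5: a=7 ⇒ p=7447, q=366
i=6: a=1 ⇒ p=8444, q=415
i=7: a=2 ⇒ p=24335, q=1196
→ (24335, 1196).  Check: 24335²=592192225, 414·1196²=592192224, difference 1.
n=2: (24335,1196)∘(24335,1196) = (24335·24335+414·1196·1196, 24335·1196+1196·24335) = (1184384449,58209320)
n=3: (1184384449,58209320)∘(24335,1196) = (24335·1184384449+414·1196·58209320, 24335·58209320+1196·1184384449) = (57643991108495,2833047603204)

24335 1196
1184384449 58209320
57643991108495 2833047603204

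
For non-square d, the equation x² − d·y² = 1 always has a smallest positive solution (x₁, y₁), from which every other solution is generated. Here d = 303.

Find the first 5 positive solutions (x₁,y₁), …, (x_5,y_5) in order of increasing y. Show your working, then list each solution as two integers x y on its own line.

d=303: √d = [17; 2,2,5,2,2,34] (ℓ=6, even), read p_5/q_5
k=0  a_k=17  p_k/q_k = 17/1
…
k=2  a_k=2  p_k/q_k = 87/5
…
k=4  a_k=2  p_k/q_k = 1027/59
k=5  a_k=2  p_k/q_k = 2524/145
(x₁, y₁) = (2524, 145);  2524² − 303·145² = 1 ✓
(x_2, y_2) = (2524·2524 + 303·145·145, 2524·145 + 145·2524) = (12741151, 731960)
(x_3, y_3) = (2524·12741151 + 303·145·731960, 2524·731960 + 145·12741151) = (64317327724, 3694933935)
(x_4, y_4) = (2524·64317327724 + 303·145·3694933935, 2524·3694933935 + 145·64317327724) = (324673857609601, 18652025771920)
(x_5, y_5) = (2524·324673857609601 + 303·145·18652025771920, 2524·18652025771920 + 145·324673857609601) = (1638953568895938124, 94155422401718225)

2524 145
12741151 731960
64317327724 3694933935
324673857609601 18652025771920
1638953568895938124 94155422401718225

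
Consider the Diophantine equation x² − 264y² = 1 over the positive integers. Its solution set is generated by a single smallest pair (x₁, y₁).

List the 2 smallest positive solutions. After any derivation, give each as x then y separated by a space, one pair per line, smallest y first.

d=264: √d = [16; 4,32] (ℓ=2, even), read p_1/q_1
i=0: a=16 ⇒ p=16, q=1
i=1: a=4 ⇒ p=65, q=4
(x₁, y₁) = (65, 4);  65² − 264·4² = 1 ✓
(65+4√264)^2 = 8449 + 520√264

65 4
8449 520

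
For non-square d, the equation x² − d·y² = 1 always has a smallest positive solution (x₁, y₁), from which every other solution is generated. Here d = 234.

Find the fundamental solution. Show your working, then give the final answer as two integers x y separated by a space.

√234 = [15; 3,2,1,2,1,2,3,30, …], period ℓ=8 (even) → k=7
a_0=15:  p_0=15·1+0=15,  q_0=15·0+1=1
a_1=3:  p_1=3·15+1=46,  q_1=3·1+0=3
…
a_4=2:  p_4=2·153+107=413,  q_4=2·10+7=27
a_5=1:  p_5=1·413+153=566,  q_5=1·27+10=37
a_6=2:  p_6=2·566+413=1545,  q_6=2·37+27=101
a_7=3:  p_7=3·1545+566=5201,  q_7=3·101+37=340
(x₁, y₁) = (5201, 340);  5201² − 234·340² = 1 ✓

5201 340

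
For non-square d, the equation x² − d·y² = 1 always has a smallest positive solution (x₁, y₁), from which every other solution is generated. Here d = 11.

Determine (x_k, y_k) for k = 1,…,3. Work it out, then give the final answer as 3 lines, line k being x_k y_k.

√11 = [3; 3,6, …], period ℓ=2 (even) → k=1
k=0  a_k=3  p_k/q_k = 3/1
k=1  a_k=3  p_k/q_k = 10/3
(x₁, y₁) = (10, 3);  10² − 11·3² = 1 ✓
k=2:  x_2 = 10·10+11·3·3 = 199,  y_2 = 10·3+3·10 = 60
k=3:  x_3 = 10·199+11·3·60 = 3970,  y_3 = 10·60+3·199 = 1197

10 3
199 60
3970 1197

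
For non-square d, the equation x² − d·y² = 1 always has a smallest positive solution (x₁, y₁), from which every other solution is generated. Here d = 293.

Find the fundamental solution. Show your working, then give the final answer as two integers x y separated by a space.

√293 = [17; 8,1,1,8,34, …], period ℓ=5 (odd) → k=9
i=0: a=17 ⇒ p=17, q=1
…
i=3: a=1 ⇒ p=291, q=17
…
i=8: a=1 ⇒ p=1444507, q=84389
i=9: a=8 ⇒ p=12320649, q=719780
fundamental: x₁=12320649, y₁=719780  (since 151798391781201 − 293·518083248400 = 1)

12320649 719780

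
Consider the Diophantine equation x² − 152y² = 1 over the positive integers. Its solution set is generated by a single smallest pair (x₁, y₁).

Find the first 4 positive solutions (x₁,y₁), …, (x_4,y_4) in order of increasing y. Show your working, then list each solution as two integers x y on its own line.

√152 = [12; 3,24, …], period ℓ=2 (even) → k=1
a_0=12:  p_0=12·1+0=12,  q_0=12·0+1=1
a_1=3:  p_1=3·12+1=37,  q_1=3·1+0=3
→ (37, 3).  Check: 37²=1369, 152·3²=1368, difference 1.
(37+3√152)^2 = 2737 + 222√152
(37+3√152)^3 = 202501 + 16425√152
(37+3√152)^4 = 14982337 + 1215228√152

37 3
2737 222
202501 16425
14982337 1215228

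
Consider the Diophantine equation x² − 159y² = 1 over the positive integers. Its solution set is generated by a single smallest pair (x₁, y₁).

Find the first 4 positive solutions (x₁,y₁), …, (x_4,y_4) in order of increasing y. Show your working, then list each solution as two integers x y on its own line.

1324 105
3505951 278040
9283756924 736249815
24583384828801 1949589232080

√159 = [12; 1,1,1,1,3,1,1,1,1,24, …], period ℓ=10 (even) → k=9
step 0: (12, 1)  from 12·(1,0) + (0,1)
step 1: (13, 1)  from 1·(12,1) + (1,0)
step 2: (25, 2)  from 1·(13,1) + (12,1)
step 3: (38, 3)  from 1·(25,2) + (13,1)
step 4: (63, 5)  from 1·(38,3) + (25,2)
…
step 8: (807, 64)  from 1·(517,41) + (290,23)
step 9: (1324, 105)  from 1·(807,64) + (517,41)
(x₁, y₁) = (1324, 105);  1324² − 159·105² = 1 ✓
(1324+105√159)^2 = 3505951 + 278040√159
(1324+105√159)^3 = 9283756924 + 736249815√159
(1324+105√159)^4 = 24583384828801 + 1949589232080√159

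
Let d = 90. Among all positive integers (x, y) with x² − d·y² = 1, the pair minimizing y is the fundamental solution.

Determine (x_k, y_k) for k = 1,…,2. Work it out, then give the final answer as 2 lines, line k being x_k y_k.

19 2
721 76

[9; 2,18] for √90; ℓ=2 ⇒ convergent index 1
step 0: (9, 1)  from 9·(1,0) + (0,1)
step 1: (19, 2)  from 2·(9,1) + (1,0)
fundamental: x₁=19, y₁=2  (since 361 − 90·4 = 1)
n=2: (19,2)∘(19,2) = (19·19+90·2·2, 19·2+2·19) = (721,76)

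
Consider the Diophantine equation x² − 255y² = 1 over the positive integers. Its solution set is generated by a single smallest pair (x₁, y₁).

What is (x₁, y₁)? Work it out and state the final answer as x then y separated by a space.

√255 = [15; 1,30, …], period ℓ=2 (even) → k=1
a_0=15:  p_0=15·1+0=15,  q_0=15·0+1=1
a_1=1:  p_1=1·15+1=16,  q_1=1·1+0=1
(x₁, y₁) = (16, 1);  16² − 255·1² = 1 ✓

16 1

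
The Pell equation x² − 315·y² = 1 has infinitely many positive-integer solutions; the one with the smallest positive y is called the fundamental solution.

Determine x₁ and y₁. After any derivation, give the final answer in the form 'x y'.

√315 = [17; 1,2,1,34, …], period ℓ=4 (even) → k=3
step 0: (17, 1)  from 17·(1,0) + (0,1)
…
step 2: (53, 3)  from 2·(18,1) + (17,1)
step 3: (71, 4)  from 1·(53,3) + (18,1)
(x₁, y₁) = (71, 4);  71² − 315·4² = 1 ✓

71 4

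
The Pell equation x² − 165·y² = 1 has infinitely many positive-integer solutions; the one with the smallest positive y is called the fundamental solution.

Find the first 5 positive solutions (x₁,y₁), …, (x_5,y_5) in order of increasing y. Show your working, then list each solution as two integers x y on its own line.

√165 → a₀=12, period (1,5,2,5,1,24); ℓ=6 even so k=5
i=0: a=12 ⇒ p=12, q=1
…
i=4: a=5 ⇒ p=912, q=71
i=5: a=1 ⇒ p=1079, q=84
→ (1079, 84).  Check: 1079²=1164241, 165·84²=1164240, difference 1.
(x_2, y_2) = (1079·1079 + 165·84·84, 1079·84 + 84·1079) = (2328481, 181272)
(x_3, y_3) = (1079·2328481 + 165·84·181272, 1079·181272 + 84·2328481) = (5024860919, 391184892)
(x_4, y_4) = (1079·5024860919 + 165·84·391184892, 1079·391184892 + 84·5024860919) = (10843647534721, 844176815664)
(x_5, y_5) = (1079·10843647534721 + 165·84·844176815664, 1079·844176815664 + 84·10843647534721) = (23400586355066999, 1821733177018020)

1079 84
2328481 181272
5024860919 391184892
10843647534721 844176815664
23400586355066999 1821733177018020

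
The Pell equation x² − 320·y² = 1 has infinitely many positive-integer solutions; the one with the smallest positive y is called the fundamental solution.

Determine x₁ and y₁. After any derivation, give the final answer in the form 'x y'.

√320 → a₀=17, period (1,7,1,34); ℓ=4 even so k=3
step 0: (17, 1)  from 17·(1,0) + (0,1)
step 1: (18, 1)  from 1·(17,1) + (1,0)
step 2: (143, 8)  from 7·(18,1) + (17,1)
step 3: (161, 9)  from 1·(143,8) + (18,1)
fundamental: x₁=161, y₁=9  (since 25921 − 320·81 = 1)

161 9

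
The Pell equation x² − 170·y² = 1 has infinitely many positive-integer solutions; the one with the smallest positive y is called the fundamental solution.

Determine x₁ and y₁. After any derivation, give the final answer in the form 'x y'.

√170 → a₀=13, period (26); ℓ=1 odd so k=1
k=0  a_k=13  p_k/q_k = 13/1
k=1  a_k=26  p_k/q_k = 339/26
→ (339, 26).  Check: 339²=114921, 170·26²=114920, difference 1.

339 26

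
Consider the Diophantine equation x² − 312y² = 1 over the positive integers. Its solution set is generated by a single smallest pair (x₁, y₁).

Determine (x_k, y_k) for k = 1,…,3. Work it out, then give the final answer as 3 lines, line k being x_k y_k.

√312 = [17; 1,1,1,34, …], period ℓ=4 (even) → k=3
k=0  a_k=17  p_k/q_k = 17/1
k=1  a_k=1  p_k/q_k = 18/1
k=2  a_k=1  p_k/q_k = 35/2
k=3  a_k=1  p_k/q_k = 53/3
fundamental: x₁=53, y₁=3  (since 2809 − 312·9 = 1)
(53+3√312)^2 = 5617 + 318√312
(53+3√312)^3 = 595349 + 33705√312

53 3
5617 318
595349 33705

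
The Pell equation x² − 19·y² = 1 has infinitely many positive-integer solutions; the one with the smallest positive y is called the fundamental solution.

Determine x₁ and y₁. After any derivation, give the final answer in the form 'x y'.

√19 = [4; 2,1,3,1,2,8, …], period ℓ=6 (even) → k=5
a_0=4:  p_0=4·1+0=4,  q_0=4·0+1=1
a_1=2:  p_1=2·4+1=9,  q_1=2·1+0=2
a_2=1:  p_2=1·9+4=13,  q_2=1·2+1=3
a_3=3:  p_3=3·13+9=48,  q_3=3·3+2=11
a_4=1:  p_4=1·48+13=61,  q_4=1·11+3=14
a_5=2:  p_5=2·61+48=170,  q_5=2·14+11=39
→ (170, 39).  Check: 170²=28900, 19·39²=28899, difference 1.

170 39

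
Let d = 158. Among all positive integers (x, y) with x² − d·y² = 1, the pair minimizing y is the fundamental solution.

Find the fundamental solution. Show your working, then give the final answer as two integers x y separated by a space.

d=158: √d = [12; 1,1,3,12,3,1,1,24] (ℓ=8, even), read p_7/q_7
k=0  a_k=12  p_k/q_k = 12/1
k=1  a_k=1  p_k/q_k = 13/1
k=2  a_k=1  p_k/q_k = 25/2
k=3  a_k=3  p_k/q_k = 88/7
k=4  a_k=12  p_k/q_k = 1081/86
…
k=6  a_k=1  p_k/q_k = 4412/351
k=7  a_k=1  p_k/q_k = 7743/616
→ (7743, 616).  Check: 7743²=59954049, 158·616²=59954048, difference 1.

7743 616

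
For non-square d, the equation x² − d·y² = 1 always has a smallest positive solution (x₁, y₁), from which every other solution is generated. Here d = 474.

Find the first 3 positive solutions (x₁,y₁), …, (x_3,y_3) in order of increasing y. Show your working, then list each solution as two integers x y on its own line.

193549 8890
74922430801 3441301220
29002323118011949 1332120819650670

√474 = [21; 1,3,2,1,1,…,3,1,42, …], period ℓ=14 (even) → k=13
k=0  a_k=21  p_k/q_k = 21/1
k=1  a_k=1  p_k/q_k = 22/1
…
k=4  a_k=1  p_k/q_k = 283/13
…
k=7  a_k=6  p_k/q_k = 5051/232
…
k=10  a_k=1  p_k/q_k = 16677/766
…
k=12  a_k=3  p_k/q_k = 149331/6859
k=13  a_k=1  p_k/q_k = 193549/8890
fundamental: x₁=193549, y₁=8890  (since 37461215401 − 474·79032100 = 1)
(x_2, y_2) = (193549·193549 + 474·8890·8890, 193549·8890 + 8890·193549) = (74922430801, 3441301220)
(x_3, y_3) = (193549·74922430801 + 474·8890·3441301220, 193549·3441301220 + 8890·74922430801) = (29002323118011949, 1332120819650670)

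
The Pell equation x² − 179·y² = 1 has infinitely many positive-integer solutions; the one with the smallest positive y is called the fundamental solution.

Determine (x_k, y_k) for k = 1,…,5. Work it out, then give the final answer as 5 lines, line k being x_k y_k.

4190210 313191
35115719688199 2624672120220
294284479589372473370 21995854729733779209
2466227538440333747559727201 184334500894152933286567560
20668022587695847460244899657331050 1544800537983355129318686777395991

√179 = [13; 2,1,1,1,3,…,1,2,26, …], period ℓ=14 (even) → k=13
k=0  a_k=13  p_k/q_k = 13/1
…
k=4  a_k=1  p_k/q_k = 107/8
k=5  a_k=3  p_k/q_k = 388/29
…
k=9  a_k=3  p_k/q_k = 438125/32747
…
k=11  a_k=1  p_k/q_k = 1013292/75737
k=12  a_k=1  p_k/q_k = 1588459/118727
k=13  a_k=2  p_k/q_k = 4190210/313191
fundamental: x₁=4190210, y₁=313191  (since 17557859844100 − 179·98088602481 = 1)
(4190210+313191√179)^2 = 35115719688199 + 2624672120220√179
(4190210+313191√179)^3 = 294284479589372473370 + 21995854729733779209√179
(4190210+313191√179)^4 = 2466227538440333747559727201 + 184334500894152933286567560√179
(4190210+313191√179)^5 = 20668022587695847460244899657331050 + 1544800537983355129318686777395991√179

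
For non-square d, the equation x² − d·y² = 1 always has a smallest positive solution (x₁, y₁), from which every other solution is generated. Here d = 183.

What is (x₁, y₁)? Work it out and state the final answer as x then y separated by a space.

487 36

√183 → a₀=13, period (1,1,8,1,1,26); ℓ=6 even so k=5
a_0=13:  p_0=13·1+0=13,  q_0=13·0+1=1
a_1=1:  p_1=1·13+1=14,  q_1=1·1+0=1
a_2=1:  p_2=1·14+13=27,  q_2=1·1+1=2
…
a_4=1:  p_4=1·230+27=257,  q_4=1·17+2=19
a_5=1:  p_5=1·257+230=487,  q_5=1·19+17=36
(x₁, y₁) = (487, 36);  487² − 183·36² = 1 ✓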